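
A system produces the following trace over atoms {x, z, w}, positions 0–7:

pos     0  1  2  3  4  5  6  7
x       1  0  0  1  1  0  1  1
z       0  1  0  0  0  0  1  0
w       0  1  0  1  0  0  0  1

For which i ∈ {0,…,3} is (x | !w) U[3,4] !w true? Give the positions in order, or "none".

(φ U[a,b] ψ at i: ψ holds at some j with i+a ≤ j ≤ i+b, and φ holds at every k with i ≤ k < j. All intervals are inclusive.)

Evaluate at each i in [0,3]:
  i=0: ✗ (lhs fails at k=1 before rhs at j=4)
  i=1: ✗ (lhs fails at k=1 before rhs at j=4)
  i=2: ✓ (rhs at j=5; lhs holds on [2,4])
  i=3: ✓ (rhs at j=6; lhs holds on [3,5])

2, 3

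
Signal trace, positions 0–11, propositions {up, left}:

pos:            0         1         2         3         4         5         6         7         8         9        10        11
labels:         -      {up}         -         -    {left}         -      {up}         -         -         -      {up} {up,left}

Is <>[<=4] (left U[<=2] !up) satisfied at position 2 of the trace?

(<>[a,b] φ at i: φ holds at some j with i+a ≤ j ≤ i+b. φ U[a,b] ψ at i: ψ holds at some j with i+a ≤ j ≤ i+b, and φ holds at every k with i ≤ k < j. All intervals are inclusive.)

Check (left U[<=2] !up) at each j in [2,6]:
  j=2: holds
  j=3: holds
  j=4: holds
  j=5: holds
  j=6: fails
Found at j=2 → formula holds.

Yes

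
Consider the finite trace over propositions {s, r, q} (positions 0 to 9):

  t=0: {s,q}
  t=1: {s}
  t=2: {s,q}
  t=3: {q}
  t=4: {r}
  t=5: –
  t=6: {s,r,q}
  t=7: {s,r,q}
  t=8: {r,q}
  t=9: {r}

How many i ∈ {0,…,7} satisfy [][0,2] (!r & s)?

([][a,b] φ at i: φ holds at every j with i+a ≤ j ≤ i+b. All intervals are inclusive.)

1

Evaluate at each i in [0,7]:
  i=0: ✓ (all of [0,2])
  i=1: ✗ (fails at j=3)
  i=2: ✗ (fails at j=3)
  i=3: ✗ (fails at j=3)
  i=4: ✗ (fails at j=4)
  i=5: ✗ (fails at j=5)
  i=6: ✗ (fails at j=6)
  i=7: ✗ (fails at j=7)
Positions where it holds: {0} → 1.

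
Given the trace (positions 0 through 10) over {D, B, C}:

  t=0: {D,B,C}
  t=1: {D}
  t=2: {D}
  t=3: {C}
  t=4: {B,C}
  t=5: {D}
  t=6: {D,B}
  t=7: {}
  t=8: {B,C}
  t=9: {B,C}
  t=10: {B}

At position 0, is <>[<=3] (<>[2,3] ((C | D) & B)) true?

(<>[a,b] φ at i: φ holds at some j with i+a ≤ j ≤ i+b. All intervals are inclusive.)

Holds

Check <>[2,3] ((C | D) & B) at each j in [0,3]:
  j=0: fails (none in [2,3])
  j=1: holds (witness at 4)
  j=2: holds (witness at 4)
  j=3: holds (witness at 6)
Found at j=1 → formula holds.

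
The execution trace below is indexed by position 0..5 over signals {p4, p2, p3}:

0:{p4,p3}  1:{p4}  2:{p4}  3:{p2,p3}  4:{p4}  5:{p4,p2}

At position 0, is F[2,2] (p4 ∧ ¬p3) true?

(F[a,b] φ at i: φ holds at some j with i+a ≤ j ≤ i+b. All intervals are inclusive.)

True

Check (p4 ∧ ¬p3) at each j in [2,2]:
  j=2: true
Found at j=2 → formula holds.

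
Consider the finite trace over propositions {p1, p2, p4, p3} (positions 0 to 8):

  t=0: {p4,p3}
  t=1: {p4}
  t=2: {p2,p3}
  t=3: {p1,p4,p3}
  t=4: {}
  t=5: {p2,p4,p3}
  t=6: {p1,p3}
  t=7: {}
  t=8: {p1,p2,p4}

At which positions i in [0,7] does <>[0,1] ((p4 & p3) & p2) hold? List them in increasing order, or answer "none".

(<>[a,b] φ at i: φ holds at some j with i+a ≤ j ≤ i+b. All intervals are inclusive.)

4, 5

Evaluate at each i in [0,7]:
  i=0: ✗ (none in [0,1])
  i=1: ✗ (none in [1,2])
  i=2: ✗ (none in [2,3])
  i=3: ✗ (none in [3,4])
  i=4: ✓ (witness j=5)
  i=5: ✓ (witness j=5)
  i=6: ✗ (none in [6,7])
  i=7: ✗ (none in [7,8])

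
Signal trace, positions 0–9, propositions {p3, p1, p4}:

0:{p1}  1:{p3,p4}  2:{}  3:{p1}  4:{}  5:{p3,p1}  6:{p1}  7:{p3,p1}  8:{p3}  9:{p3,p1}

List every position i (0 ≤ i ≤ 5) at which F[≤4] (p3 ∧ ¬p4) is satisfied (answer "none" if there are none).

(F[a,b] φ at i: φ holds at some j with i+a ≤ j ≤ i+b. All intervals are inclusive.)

1, 2, 3, 4, 5

Evaluate at each i in [0,5]:
  i=0: ✗ (none in [0,4])
  i=1: ✓ (witness j=5)
  i=2: ✓ (witness j=5)
  i=3: ✓ (witness j=5)
  i=4: ✓ (witness j=5)
  i=5: ✓ (witness j=5)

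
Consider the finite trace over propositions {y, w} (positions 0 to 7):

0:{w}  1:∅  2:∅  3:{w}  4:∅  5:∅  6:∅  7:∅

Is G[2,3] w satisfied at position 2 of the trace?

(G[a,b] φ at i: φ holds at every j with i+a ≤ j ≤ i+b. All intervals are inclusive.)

False

Check w at every j in [4,5]:
  j=4: false
  j=5: false
Fails at j=4 → formula fails.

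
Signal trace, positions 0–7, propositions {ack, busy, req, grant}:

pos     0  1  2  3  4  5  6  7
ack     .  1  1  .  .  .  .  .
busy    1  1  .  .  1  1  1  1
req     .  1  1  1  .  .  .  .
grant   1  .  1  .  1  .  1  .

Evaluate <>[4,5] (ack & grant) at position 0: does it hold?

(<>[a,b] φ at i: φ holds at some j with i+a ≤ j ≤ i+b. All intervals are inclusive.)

False

Check (ack & grant) at each j in [4,5]:
  j=4: false
  j=5: false
No position in the window satisfies it → formula fails.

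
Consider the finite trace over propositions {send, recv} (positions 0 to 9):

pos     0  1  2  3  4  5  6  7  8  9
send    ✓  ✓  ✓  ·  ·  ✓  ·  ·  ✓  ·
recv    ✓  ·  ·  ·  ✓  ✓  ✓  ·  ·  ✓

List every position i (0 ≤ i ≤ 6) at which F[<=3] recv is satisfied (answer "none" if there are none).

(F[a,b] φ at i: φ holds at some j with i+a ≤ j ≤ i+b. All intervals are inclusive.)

Evaluate at each i in [0,6]:
  i=0: ✓ (witness j=0)
  i=1: ✓ (witness j=4)
  i=2: ✓ (witness j=4)
  i=3: ✓ (witness j=4)
  i=4: ✓ (witness j=4)
  i=5: ✓ (witness j=5)
  i=6: ✓ (witness j=6)

0, 1, 2, 3, 4, 5, 6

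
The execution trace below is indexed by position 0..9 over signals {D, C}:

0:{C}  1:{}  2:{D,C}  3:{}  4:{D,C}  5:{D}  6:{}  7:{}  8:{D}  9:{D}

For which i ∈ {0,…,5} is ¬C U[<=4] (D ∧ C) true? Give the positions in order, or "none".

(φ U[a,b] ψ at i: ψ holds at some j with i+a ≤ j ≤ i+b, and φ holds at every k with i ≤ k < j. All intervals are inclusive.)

1, 2, 3, 4

Evaluate at each i in [0,5]:
  i=0: ✗ (lhs fails at k=0 before rhs at j=2)
  i=1: ✓ (rhs at j=2; lhs holds on [1,1])
  i=2: ✓ (rhs at j=2)
  i=3: ✓ (rhs at j=4; lhs holds on [3,3])
  i=4: ✓ (rhs at j=4)
  i=5: ✗ (no rhs in [5,9])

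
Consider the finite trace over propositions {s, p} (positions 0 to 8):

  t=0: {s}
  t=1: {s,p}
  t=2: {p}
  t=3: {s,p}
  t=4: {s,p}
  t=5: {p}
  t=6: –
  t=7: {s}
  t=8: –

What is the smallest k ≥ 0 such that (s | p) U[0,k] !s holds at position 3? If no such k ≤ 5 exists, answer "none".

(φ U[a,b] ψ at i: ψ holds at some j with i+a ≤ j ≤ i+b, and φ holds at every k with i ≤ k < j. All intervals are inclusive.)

Need earliest j ≥ 3 with !s, and (s | p) at every k in [3,j-1].
  j=3: rhs fails.
  j=4: rhs fails.
  j=5: rhs holds; lhs holds on [3,4]. k = 2.

2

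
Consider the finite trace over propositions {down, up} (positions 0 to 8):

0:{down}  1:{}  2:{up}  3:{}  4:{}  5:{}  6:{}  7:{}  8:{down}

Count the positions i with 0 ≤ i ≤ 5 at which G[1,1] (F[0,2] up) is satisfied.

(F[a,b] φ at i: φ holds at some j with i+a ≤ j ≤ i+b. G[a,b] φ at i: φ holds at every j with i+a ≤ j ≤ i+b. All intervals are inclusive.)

2

Evaluate at each i in [0,5]:
  i=0: ✓ (all of [1,1])
  i=1: ✓ (all of [2,2])
  i=2: ✗ (fails at j=3)
  i=3: ✗ (fails at j=4)
  i=4: ✗ (fails at j=5)
  i=5: ✗ (fails at j=6)
Positions where it holds: {0, 1} → 2.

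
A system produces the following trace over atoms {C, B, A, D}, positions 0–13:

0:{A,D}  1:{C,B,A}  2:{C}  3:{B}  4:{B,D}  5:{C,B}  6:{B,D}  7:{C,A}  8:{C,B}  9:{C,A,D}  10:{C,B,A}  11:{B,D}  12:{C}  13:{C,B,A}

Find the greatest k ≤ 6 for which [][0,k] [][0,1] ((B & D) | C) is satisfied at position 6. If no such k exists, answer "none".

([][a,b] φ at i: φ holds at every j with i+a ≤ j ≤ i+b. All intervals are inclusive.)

[][0,1] ((B & D) | C) must hold from j=6 onward; find where it first fails.
  j=6: holds
  j=7: holds
  j=8: holds
  j=9: holds
  j=10: holds
  j=11: holds
  j=12: holds
Holds through j=12; largest k = 6.

6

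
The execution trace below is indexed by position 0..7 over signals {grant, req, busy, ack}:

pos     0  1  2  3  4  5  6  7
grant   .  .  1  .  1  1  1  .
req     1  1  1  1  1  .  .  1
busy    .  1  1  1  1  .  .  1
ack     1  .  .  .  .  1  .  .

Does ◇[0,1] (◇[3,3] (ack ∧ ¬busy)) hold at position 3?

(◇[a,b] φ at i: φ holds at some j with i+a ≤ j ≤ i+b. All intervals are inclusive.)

False

Check ◇[3,3] (ack ∧ ¬busy) at each j in [3,4]:
  j=3: fails (none in [6,6])
  j=4: fails (none in [7,7])
No position in the window satisfies it → formula fails.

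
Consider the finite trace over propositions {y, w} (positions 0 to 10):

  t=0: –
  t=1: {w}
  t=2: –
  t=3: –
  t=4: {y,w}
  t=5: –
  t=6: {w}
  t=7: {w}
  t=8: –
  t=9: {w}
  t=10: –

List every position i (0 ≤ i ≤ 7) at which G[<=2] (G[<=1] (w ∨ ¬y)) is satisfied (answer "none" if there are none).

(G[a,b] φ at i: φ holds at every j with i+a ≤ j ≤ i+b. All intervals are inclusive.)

0, 1, 2, 3, 4, 5, 6, 7

Evaluate at each i in [0,7]:
  i=0: ✓ (all of [0,2])
  i=1: ✓ (all of [1,3])
  i=2: ✓ (all of [2,4])
  i=3: ✓ (all of [3,5])
  i=4: ✓ (all of [4,6])
  i=5: ✓ (all of [5,7])
  i=6: ✓ (all of [6,8])
  i=7: ✓ (all of [7,9])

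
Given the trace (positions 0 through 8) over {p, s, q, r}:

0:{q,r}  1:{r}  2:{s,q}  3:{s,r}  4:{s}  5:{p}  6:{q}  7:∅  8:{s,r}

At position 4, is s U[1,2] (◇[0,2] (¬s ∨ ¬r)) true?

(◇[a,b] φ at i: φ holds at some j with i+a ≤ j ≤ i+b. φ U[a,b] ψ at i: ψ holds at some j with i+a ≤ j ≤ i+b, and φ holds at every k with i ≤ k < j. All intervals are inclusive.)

Need some j in [5,6] with ◇[0,2] (¬s ∨ ¬r), and s at every k in [4,j-1].
  j=5: ◇[0,2] (¬s ∨ ¬r) holds; s holds at every k in [4,4] → satisfied.

True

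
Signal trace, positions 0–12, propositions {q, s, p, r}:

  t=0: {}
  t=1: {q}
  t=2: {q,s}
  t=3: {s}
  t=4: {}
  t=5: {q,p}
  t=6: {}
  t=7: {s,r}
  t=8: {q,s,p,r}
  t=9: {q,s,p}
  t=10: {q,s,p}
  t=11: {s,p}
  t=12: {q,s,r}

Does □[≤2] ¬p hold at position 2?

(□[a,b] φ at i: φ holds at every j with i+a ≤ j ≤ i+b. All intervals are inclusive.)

Check ¬p at every j in [2,4]:
  j=2: true
  j=3: true
  j=4: true
All positions satisfy it → formula holds.

Holds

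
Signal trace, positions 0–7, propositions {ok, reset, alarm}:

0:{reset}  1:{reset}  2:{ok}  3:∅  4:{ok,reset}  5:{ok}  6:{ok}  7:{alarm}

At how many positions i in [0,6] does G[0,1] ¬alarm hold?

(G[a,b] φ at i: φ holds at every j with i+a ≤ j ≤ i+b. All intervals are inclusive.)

Evaluate at each i in [0,6]:
  i=0: ✓ (all of [0,1])
  i=1: ✓ (all of [1,2])
  i=2: ✓ (all of [2,3])
  i=3: ✓ (all of [3,4])
  i=4: ✓ (all of [4,5])
  i=5: ✓ (all of [5,6])
  i=6: ✗ (fails at j=7)
Positions where it holds: {0, 1, 2, 3, 4, 5} → 6.

6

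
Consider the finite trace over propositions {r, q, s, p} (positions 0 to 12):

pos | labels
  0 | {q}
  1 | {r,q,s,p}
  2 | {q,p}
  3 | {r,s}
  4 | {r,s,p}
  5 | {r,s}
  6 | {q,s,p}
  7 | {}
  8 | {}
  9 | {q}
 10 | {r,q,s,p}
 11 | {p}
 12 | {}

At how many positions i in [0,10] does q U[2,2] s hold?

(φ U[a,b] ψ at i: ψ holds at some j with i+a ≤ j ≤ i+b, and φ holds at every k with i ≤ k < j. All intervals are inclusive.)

1

Evaluate at each i in [0,10]:
  i=0: ✗ (no rhs in [2,2])
  i=1: ✓ (rhs at j=3; lhs holds on [1,2])
  i=2: ✗ (lhs fails at k=3 before rhs at j=4)
  i=3: ✗ (lhs fails at k=3 before rhs at j=5)
  i=4: ✗ (lhs fails at k=4 before rhs at j=6)
  i=5: ✗ (no rhs in [7,7])
  i=6: ✗ (no rhs in [8,8])
  i=7: ✗ (no rhs in [9,9])
  i=8: ✗ (lhs fails at k=8 before rhs at j=10)
  i=9: ✗ (no rhs in [11,11])
  i=10: ✗ (no rhs in [12,12])
Positions where it holds: {1} → 1.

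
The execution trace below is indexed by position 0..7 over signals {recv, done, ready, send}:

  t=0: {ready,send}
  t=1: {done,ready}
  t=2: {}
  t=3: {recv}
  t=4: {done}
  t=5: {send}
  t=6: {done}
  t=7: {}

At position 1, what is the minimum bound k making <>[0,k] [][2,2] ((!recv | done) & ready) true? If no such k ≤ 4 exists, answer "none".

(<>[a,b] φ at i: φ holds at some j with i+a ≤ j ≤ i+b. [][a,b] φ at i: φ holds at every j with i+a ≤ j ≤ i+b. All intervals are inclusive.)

Scan j = 1,2,… for [][2,2] ((!recv | done) & ready):
  j=1: fails
  j=2: fails
  j=3: fails
  j=4: fails
  j=5: fails
No j in [1,5] satisfies it → none.

none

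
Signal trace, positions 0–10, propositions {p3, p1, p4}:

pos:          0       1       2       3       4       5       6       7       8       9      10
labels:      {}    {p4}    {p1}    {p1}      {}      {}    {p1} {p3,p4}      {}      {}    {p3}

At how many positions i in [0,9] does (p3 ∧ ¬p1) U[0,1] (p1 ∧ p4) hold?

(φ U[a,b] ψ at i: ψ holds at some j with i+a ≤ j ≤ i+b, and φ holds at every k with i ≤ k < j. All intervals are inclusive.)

0

Evaluate at each i in [0,9]:
  i=0: ✗ (no rhs in [0,1])
  i=1: ✗ (no rhs in [1,2])
  i=2: ✗ (no rhs in [2,3])
  i=3: ✗ (no rhs in [3,4])
  i=4: ✗ (no rhs in [4,5])
  i=5: ✗ (no rhs in [5,6])
  i=6: ✗ (no rhs in [6,7])
  i=7: ✗ (no rhs in [7,8])
  i=8: ✗ (no rhs in [8,9])
  i=9: ✗ (no rhs in [9,10])
Positions where it holds: {} → 0.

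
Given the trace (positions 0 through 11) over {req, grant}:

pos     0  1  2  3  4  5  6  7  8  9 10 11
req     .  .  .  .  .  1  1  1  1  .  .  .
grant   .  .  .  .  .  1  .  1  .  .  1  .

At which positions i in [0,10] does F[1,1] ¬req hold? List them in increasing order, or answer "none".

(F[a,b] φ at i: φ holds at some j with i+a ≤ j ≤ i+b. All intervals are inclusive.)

0, 1, 2, 3, 8, 9, 10

Evaluate at each i in [0,10]:
  i=0: ✓ (witness j=1)
  i=1: ✓ (witness j=2)
  i=2: ✓ (witness j=3)
  i=3: ✓ (witness j=4)
  i=4: ✗ (none in [5,5])
  i=5: ✗ (none in [6,6])
  i=6: ✗ (none in [7,7])
  i=7: ✗ (none in [8,8])
  i=8: ✓ (witness j=9)
  i=9: ✓ (witness j=10)
  i=10: ✓ (witness j=11)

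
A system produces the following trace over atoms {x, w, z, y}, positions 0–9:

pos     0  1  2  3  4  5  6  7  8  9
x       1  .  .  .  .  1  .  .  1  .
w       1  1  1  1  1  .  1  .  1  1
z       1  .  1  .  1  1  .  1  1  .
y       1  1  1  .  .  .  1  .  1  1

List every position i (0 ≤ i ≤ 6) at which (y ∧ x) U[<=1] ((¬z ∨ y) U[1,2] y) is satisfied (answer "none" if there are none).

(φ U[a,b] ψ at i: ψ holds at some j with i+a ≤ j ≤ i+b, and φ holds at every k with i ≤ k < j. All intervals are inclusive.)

Evaluate at each i in [0,6]:
  i=0: ✓ (rhs at j=0)
  i=1: ✓ (rhs at j=1)
  i=2: ✗ (no rhs in [2,3])
  i=3: ✗ (no rhs in [3,4])
  i=4: ✗ (no rhs in [4,5])
  i=5: ✗ (no rhs in [5,6])
  i=6: ✗ (no rhs in [6,7])

0, 1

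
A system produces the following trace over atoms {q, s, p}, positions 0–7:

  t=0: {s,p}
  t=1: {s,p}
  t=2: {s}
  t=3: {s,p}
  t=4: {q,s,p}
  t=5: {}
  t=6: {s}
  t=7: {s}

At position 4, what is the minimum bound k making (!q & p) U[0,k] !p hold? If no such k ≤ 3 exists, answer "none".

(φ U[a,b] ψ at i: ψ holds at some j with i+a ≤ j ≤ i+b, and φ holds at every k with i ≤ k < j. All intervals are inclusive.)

none

Need earliest j ≥ 4 with !p, and (!q & p) at every k in [4,j-1].
  j=4: rhs fails.
  j=5: rhs holds but lhs fails at k=4.
  j=6: rhs holds but lhs fails at k=4.
  j=7: rhs holds but lhs fails at k=4.
No witness within the range → none.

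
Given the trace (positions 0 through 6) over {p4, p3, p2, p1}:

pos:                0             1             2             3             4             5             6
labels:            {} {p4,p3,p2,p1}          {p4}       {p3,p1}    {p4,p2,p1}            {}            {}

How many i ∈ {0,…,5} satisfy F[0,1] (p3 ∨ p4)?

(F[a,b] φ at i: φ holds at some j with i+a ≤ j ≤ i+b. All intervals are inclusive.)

Evaluate at each i in [0,5]:
  i=0: ✓ (witness j=1)
  i=1: ✓ (witness j=1)
  i=2: ✓ (witness j=2)
  i=3: ✓ (witness j=3)
  i=4: ✓ (witness j=4)
  i=5: ✗ (none in [5,6])
Positions where it holds: {0, 1, 2, 3, 4} → 5.

5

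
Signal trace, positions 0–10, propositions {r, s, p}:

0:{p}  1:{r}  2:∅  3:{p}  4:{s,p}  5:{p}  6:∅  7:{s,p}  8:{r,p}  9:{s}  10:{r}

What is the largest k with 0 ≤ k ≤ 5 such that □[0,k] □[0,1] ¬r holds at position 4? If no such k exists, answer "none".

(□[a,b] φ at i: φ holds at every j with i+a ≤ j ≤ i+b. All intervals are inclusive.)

2

□[0,1] ¬r must hold from j=4 onward; find where it first fails.
  j=4: holds
  j=5: holds
  j=6: holds
  j=7: fails
Holds on [4,6], so largest k = 2.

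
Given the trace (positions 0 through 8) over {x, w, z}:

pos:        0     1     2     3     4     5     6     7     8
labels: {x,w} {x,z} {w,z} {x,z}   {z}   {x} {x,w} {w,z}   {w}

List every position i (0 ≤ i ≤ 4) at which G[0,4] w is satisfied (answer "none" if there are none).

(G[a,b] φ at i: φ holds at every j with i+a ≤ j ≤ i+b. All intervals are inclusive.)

none

Evaluate at each i in [0,4]:
  i=0: ✗ (fails at j=1)
  i=1: ✗ (fails at j=1)
  i=2: ✗ (fails at j=3)
  i=3: ✗ (fails at j=3)
  i=4: ✗ (fails at j=4)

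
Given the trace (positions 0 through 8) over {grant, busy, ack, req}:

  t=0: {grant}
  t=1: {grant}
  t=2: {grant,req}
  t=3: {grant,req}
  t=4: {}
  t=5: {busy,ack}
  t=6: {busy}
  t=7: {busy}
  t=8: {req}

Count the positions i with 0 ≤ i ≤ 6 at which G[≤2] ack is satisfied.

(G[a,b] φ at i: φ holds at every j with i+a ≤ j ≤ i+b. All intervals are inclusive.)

Evaluate at each i in [0,6]:
  i=0: ✗ (fails at j=0)
  i=1: ✗ (fails at j=1)
  i=2: ✗ (fails at j=2)
  i=3: ✗ (fails at j=3)
  i=4: ✗ (fails at j=4)
  i=5: ✗ (fails at j=6)
  i=6: ✗ (fails at j=6)
Positions where it holds: {} → 0.

0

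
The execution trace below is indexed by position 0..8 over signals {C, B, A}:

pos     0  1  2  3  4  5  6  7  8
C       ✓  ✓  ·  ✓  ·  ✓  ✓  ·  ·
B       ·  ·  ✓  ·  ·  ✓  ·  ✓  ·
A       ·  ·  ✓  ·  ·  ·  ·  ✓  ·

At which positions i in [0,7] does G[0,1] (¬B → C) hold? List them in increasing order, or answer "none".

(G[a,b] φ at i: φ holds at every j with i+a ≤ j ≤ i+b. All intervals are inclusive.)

Evaluate at each i in [0,7]:
  i=0: ✓ (all of [0,1])
  i=1: ✓ (all of [1,2])
  i=2: ✓ (all of [2,3])
  i=3: ✗ (fails at j=4)
  i=4: ✗ (fails at j=4)
  i=5: ✓ (all of [5,6])
  i=6: ✓ (all of [6,7])
  i=7: ✗ (fails at j=8)

0, 1, 2, 5, 6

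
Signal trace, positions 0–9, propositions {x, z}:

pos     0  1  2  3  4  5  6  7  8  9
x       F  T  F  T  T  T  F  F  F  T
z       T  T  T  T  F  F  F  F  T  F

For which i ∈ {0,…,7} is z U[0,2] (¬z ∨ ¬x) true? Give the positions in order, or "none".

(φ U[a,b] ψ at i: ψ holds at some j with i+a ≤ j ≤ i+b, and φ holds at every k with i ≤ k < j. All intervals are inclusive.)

Evaluate at each i in [0,7]:
  i=0: ✓ (rhs at j=0)
  i=1: ✓ (rhs at j=2; lhs holds on [1,1])
  i=2: ✓ (rhs at j=2)
  i=3: ✓ (rhs at j=4; lhs holds on [3,3])
  i=4: ✓ (rhs at j=4)
  i=5: ✓ (rhs at j=5)
  i=6: ✓ (rhs at j=6)
  i=7: ✓ (rhs at j=7)

0, 1, 2, 3, 4, 5, 6, 7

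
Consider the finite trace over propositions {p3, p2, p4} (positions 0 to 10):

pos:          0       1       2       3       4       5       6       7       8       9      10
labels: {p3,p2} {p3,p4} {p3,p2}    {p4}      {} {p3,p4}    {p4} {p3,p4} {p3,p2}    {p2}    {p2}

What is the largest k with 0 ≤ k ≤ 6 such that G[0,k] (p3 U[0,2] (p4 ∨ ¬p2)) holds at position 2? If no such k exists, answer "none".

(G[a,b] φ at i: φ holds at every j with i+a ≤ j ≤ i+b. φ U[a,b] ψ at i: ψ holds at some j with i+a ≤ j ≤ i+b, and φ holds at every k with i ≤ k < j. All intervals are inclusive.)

5

(p3 U[0,2] (p4 ∨ ¬p2)) must hold from j=2 onward; find where it first fails.
  j=2: holds
  j=3: holds
  j=4: holds
  j=5: holds
  j=6: holds
  j=7: holds
  j=8: fails
Holds on [2,7], so largest k = 5.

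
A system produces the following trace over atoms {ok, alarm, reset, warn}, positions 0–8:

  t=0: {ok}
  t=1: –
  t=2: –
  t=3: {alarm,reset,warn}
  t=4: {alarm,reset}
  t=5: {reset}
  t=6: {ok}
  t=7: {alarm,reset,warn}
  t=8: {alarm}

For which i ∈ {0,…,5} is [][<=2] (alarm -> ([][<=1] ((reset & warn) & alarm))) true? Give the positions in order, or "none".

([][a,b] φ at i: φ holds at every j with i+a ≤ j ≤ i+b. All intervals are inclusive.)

0

Evaluate at each i in [0,5]:
  i=0: ✓ (all of [0,2])
  i=1: ✗ (fails at j=3)
  i=2: ✗ (fails at j=3)
  i=3: ✗ (fails at j=3)
  i=4: ✗ (fails at j=4)
  i=5: ✗ (fails at j=7)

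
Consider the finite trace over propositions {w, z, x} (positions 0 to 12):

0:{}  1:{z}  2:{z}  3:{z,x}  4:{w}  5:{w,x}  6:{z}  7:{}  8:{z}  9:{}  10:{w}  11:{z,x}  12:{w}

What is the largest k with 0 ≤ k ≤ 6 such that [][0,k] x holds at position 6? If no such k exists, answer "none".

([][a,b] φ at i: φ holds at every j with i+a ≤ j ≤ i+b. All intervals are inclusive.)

none

x must hold from j=6 onward; find where it first fails.
  j=6: fails → no k works.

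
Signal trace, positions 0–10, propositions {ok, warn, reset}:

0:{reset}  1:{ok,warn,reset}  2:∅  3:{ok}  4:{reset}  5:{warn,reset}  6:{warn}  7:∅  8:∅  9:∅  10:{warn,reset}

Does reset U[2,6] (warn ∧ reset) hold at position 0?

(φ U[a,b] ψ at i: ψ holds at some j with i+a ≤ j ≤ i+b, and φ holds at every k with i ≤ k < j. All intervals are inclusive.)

No

Need some j in [2,6] with (warn ∧ reset), and reset at every k in [0,j-1].
  j=2: (warn ∧ reset) false.
  j=3: (warn ∧ reset) false.
  j=4: (warn ∧ reset) false.
  j=5: (warn ∧ reset) holds, but reset fails at k=2 → not this j.
  j=6: (warn ∧ reset) false.
No j in the window works → until fails.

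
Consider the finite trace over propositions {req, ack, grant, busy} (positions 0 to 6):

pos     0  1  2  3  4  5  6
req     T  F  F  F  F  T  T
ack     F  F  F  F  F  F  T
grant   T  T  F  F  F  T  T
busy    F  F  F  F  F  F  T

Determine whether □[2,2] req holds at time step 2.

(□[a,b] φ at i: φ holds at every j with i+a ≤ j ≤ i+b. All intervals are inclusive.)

Check req at every j in [4,4]:
  j=4: false
Fails at j=4 → formula fails.

False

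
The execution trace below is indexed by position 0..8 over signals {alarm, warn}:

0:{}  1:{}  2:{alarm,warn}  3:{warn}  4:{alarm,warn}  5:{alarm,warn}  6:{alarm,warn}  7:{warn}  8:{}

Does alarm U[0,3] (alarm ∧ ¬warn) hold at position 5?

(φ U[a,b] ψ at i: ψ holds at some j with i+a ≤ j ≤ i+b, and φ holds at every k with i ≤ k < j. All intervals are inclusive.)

Does not hold

Need some j in [5,8] with (alarm ∧ ¬warn), and alarm at every k in [5,j-1].
  j=5: (alarm ∧ ¬warn) false.
  j=6: (alarm ∧ ¬warn) false.
  j=7: (alarm ∧ ¬warn) false.
  j=8: (alarm ∧ ¬warn) false.
No j in the window works → until fails.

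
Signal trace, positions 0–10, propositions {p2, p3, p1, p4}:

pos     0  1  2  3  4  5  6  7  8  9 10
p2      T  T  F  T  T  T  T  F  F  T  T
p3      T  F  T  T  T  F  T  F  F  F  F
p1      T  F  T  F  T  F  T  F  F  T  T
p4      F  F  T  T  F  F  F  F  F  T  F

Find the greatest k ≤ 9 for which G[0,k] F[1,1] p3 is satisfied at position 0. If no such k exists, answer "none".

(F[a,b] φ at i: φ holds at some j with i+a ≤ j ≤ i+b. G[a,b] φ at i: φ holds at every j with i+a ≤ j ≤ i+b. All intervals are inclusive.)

F[1,1] p3 must hold from j=0 onward; find where it first fails.
  j=0: fails → no k works.

none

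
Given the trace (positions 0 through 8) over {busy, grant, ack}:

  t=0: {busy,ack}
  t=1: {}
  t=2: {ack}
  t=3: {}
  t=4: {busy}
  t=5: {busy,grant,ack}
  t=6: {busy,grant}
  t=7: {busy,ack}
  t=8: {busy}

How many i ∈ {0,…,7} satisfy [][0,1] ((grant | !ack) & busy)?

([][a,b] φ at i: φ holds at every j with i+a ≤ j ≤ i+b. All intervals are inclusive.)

2

Evaluate at each i in [0,7]:
  i=0: ✗ (fails at j=0)
  i=1: ✗ (fails at j=1)
  i=2: ✗ (fails at j=2)
  i=3: ✗ (fails at j=3)
  i=4: ✓ (all of [4,5])
  i=5: ✓ (all of [5,6])
  i=6: ✗ (fails at j=7)
  i=7: ✗ (fails at j=7)
Positions where it holds: {4, 5} → 2.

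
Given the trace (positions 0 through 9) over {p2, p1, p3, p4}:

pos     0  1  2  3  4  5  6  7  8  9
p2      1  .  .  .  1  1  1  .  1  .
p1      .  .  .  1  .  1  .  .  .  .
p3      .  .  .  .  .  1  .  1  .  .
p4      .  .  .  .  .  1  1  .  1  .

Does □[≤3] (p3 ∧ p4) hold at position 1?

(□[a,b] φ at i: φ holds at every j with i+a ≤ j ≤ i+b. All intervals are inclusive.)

Check (p3 ∧ p4) at every j in [1,4]:
  j=1: false
  j=2: false
  j=3: false
  j=4: false
Fails at j=1 → formula fails.

No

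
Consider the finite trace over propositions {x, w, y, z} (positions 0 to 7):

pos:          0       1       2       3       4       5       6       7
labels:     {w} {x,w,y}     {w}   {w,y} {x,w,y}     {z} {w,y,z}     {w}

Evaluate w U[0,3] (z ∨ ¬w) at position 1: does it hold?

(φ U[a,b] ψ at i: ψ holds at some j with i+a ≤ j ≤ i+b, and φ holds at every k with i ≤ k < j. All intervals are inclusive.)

Need some j in [1,4] with (z ∨ ¬w), and w at every k in [1,j-1].
  j=1: (z ∨ ¬w) false.
  j=2: (z ∨ ¬w) false.
  j=3: (z ∨ ¬w) false.
  j=4: (z ∨ ¬w) false.
No j in the window works → until fails.

False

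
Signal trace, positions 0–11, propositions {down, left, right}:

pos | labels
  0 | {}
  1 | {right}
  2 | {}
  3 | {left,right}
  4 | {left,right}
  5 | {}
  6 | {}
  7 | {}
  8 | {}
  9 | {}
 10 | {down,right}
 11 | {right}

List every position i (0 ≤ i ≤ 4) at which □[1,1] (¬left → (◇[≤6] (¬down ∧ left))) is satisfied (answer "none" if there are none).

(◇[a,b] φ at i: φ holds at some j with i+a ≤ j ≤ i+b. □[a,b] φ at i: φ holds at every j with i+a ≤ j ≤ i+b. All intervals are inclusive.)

0, 1, 2, 3

Evaluate at each i in [0,4]:
  i=0: ✓ (all of [1,1])
  i=1: ✓ (all of [2,2])
  i=2: ✓ (all of [3,3])
  i=3: ✓ (all of [4,4])
  i=4: ✗ (fails at j=5)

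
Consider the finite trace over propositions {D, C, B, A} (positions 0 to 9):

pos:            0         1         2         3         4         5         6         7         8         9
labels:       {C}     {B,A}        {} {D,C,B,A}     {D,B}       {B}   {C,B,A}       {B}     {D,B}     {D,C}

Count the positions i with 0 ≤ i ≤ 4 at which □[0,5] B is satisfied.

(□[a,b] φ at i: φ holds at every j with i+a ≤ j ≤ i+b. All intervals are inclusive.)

1

Evaluate at each i in [0,4]:
  i=0: ✗ (fails at j=0)
  i=1: ✗ (fails at j=2)
  i=2: ✗ (fails at j=2)
  i=3: ✓ (all of [3,8])
  i=4: ✗ (fails at j=9)
Positions where it holds: {3} → 1.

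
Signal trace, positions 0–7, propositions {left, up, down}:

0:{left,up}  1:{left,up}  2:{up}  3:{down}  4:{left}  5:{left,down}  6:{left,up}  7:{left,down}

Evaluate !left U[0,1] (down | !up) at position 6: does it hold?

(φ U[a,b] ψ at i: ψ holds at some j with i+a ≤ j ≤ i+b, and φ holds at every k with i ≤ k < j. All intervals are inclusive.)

False

Need some j in [6,7] with (down | !up), and !left at every k in [6,j-1].
  j=6: (down | !up) false.
  j=7: (down | !up) holds, but !left fails at k=6 → not this j.
No j in the window works → until fails.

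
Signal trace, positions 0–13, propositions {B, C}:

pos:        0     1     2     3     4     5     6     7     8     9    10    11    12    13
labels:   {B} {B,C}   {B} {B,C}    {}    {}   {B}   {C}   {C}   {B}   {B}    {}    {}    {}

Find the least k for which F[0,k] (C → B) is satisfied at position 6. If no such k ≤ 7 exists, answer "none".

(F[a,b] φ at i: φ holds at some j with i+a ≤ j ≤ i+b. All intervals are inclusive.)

0

Scan j = 6,7,… for (C → B):
  j=6: holds
First hit at j=6, so smallest k = 6-6 = 0.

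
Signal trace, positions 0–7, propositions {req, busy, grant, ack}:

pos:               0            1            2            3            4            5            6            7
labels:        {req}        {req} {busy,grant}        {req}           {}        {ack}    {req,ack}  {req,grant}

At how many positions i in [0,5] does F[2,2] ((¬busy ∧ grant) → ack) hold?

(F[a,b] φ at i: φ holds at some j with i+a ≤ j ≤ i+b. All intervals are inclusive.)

Evaluate at each i in [0,5]:
  i=0: ✓ (witness j=2)
  i=1: ✓ (witness j=3)
  i=2: ✓ (witness j=4)
  i=3: ✓ (witness j=5)
  i=4: ✓ (witness j=6)
  i=5: ✗ (none in [7,7])
Positions where it holds: {0, 1, 2, 3, 4} → 5.

5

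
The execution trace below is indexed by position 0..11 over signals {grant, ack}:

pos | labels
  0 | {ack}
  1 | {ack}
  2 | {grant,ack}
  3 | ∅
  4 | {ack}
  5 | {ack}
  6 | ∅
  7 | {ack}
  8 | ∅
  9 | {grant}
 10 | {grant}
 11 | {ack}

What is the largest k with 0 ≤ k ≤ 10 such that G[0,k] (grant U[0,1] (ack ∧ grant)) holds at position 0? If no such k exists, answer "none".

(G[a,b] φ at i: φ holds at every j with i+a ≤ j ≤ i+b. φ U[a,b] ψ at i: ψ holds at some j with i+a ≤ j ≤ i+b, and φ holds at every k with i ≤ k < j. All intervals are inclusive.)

none

(grant U[0,1] (ack ∧ grant)) must hold from j=0 onward; find where it first fails.
  j=0: fails → no k works.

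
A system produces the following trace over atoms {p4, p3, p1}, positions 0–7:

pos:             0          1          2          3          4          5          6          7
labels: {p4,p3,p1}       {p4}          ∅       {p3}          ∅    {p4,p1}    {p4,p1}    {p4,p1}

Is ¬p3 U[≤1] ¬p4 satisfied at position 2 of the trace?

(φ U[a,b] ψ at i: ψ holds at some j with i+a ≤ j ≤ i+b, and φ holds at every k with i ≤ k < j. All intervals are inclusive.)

Need some j in [2,3] with ¬p4, and ¬p3 at every k in [2,j-1].
  j=2: ¬p4 holds; no prefix to check → satisfied.

Yes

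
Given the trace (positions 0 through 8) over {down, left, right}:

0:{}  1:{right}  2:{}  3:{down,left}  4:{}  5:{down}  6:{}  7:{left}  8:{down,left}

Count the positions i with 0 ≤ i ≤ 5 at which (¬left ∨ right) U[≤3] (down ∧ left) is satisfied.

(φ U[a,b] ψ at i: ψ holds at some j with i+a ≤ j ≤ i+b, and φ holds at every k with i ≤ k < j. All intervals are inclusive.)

4

Evaluate at each i in [0,5]:
  i=0: ✓ (rhs at j=3; lhs holds on [0,2])
  i=1: ✓ (rhs at j=3; lhs holds on [1,2])
  i=2: ✓ (rhs at j=3; lhs holds on [2,2])
  i=3: ✓ (rhs at j=3)
  i=4: ✗ (no rhs in [4,7])
  i=5: ✗ (lhs fails at k=7 before rhs at j=8)
Positions where it holds: {0, 1, 2, 3} → 4.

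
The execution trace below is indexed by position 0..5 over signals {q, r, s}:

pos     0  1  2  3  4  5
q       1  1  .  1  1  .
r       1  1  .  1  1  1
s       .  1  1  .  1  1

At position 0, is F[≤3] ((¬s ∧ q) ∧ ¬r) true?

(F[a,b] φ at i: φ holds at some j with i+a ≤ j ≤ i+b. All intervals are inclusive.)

Check ((¬s ∧ q) ∧ ¬r) at each j in [0,3]:
  j=0: false
  j=1: false
  j=2: false
  j=3: false
No position in the window satisfies it → formula fails.

Does not hold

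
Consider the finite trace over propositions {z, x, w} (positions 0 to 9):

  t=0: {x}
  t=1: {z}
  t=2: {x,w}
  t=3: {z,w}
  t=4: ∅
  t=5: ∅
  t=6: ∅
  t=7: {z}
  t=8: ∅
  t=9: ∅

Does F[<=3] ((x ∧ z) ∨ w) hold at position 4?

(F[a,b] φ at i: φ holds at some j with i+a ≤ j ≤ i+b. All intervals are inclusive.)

False

Check ((x ∧ z) ∨ w) at each j in [4,7]:
  j=4: false
  j=5: false
  j=6: false
  j=7: false
No position in the window satisfies it → formula fails.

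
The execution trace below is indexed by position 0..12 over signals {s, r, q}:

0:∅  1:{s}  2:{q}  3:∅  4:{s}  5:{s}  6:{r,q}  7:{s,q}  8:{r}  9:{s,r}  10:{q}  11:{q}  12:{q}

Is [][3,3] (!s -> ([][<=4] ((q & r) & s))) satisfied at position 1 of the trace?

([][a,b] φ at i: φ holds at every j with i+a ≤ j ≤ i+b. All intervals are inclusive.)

Holds

Check (!s -> ([][<=4] ((q & r) & s))) at every j in [4,4]:
  j=4: antecedent false → ✓
All positions satisfy it → formula holds.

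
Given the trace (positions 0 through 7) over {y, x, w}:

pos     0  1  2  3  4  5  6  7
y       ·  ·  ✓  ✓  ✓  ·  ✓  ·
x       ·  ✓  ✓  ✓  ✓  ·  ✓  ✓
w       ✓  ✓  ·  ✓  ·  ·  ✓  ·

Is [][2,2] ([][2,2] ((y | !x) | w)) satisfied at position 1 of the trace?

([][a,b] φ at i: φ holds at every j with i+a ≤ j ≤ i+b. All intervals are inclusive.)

Check [][2,2] ((y | !x) | w) at every j in [3,3]:
  j=3: holds on [5,5]
All positions satisfy it → formula holds.

True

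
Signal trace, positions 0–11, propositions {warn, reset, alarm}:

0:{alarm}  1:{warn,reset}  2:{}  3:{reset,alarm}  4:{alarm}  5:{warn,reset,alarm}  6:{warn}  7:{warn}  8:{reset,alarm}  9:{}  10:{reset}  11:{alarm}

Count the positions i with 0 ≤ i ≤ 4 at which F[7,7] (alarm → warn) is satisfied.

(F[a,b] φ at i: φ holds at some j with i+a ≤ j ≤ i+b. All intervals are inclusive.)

3

Evaluate at each i in [0,4]:
  i=0: ✓ (witness j=7)
  i=1: ✗ (none in [8,8])
  i=2: ✓ (witness j=9)
  i=3: ✓ (witness j=10)
  i=4: ✗ (none in [11,11])
Positions where it holds: {0, 2, 3} → 3.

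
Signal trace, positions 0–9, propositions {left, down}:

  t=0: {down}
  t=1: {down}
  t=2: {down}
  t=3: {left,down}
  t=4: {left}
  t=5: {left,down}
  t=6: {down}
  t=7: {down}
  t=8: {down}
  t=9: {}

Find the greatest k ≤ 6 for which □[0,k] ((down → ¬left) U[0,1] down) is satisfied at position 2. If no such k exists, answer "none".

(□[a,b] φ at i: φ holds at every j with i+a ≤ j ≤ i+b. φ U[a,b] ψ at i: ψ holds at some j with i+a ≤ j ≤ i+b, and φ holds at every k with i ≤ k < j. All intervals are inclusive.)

((down → ¬left) U[0,1] down) must hold from j=2 onward; find where it first fails.
  j=2: holds
  j=3: holds
  j=4: holds
  j=5: holds
  j=6: holds
  j=7: holds
  j=8: holds
Holds through j=8; largest k = 6.

6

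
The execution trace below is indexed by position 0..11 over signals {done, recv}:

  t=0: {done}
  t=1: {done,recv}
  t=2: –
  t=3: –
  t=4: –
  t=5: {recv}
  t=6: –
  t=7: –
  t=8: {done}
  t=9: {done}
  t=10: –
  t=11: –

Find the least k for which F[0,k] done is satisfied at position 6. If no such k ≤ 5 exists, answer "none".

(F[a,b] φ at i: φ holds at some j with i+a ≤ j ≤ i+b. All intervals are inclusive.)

Scan j = 6,7,… for done:
  j=6: fails
  j=7: fails
  j=8: holds
First hit at j=8, so smallest k = 8-6 = 2.

2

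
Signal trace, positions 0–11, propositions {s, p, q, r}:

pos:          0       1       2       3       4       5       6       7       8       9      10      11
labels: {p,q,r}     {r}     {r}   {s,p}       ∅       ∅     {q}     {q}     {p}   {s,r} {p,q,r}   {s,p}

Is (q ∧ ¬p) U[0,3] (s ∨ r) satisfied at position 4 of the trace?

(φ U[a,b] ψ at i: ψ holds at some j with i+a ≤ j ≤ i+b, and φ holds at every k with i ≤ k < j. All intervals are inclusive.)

Need some j in [4,7] with (s ∨ r), and (q ∧ ¬p) at every k in [4,j-1].
  j=4: (s ∨ r) false.
  j=5: (s ∨ r) false.
  j=6: (s ∨ r) false.
  j=7: (s ∨ r) false.
No j in the window works → until fails.

No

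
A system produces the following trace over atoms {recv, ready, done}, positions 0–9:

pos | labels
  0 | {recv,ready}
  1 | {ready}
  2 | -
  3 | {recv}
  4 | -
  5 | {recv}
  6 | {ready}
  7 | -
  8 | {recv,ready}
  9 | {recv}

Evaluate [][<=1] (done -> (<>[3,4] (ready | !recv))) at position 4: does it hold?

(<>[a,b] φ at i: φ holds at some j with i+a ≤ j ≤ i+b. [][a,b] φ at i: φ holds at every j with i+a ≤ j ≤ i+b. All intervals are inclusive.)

Holds

Check (done -> (<>[3,4] (ready | !recv))) at every j in [4,5]:
  j=4: antecedent false → ✓
  j=5: antecedent false → ✓
All positions satisfy it → formula holds.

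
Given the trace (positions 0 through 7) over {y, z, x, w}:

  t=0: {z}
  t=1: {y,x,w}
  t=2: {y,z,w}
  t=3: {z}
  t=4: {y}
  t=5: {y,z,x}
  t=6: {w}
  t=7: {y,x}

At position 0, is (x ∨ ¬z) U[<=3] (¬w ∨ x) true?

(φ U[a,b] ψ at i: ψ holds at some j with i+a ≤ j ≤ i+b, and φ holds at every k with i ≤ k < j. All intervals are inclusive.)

Need some j in [0,3] with (¬w ∨ x), and (x ∨ ¬z) at every k in [0,j-1].
  j=0: (¬w ∨ x) holds; no prefix to check → satisfied.

Holds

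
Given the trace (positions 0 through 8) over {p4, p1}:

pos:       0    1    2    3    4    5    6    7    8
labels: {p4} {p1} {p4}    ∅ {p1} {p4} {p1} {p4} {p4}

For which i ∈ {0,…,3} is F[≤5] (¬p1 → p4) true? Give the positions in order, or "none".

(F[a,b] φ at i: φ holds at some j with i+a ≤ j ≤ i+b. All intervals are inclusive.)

Evaluate at each i in [0,3]:
  i=0: ✓ (witness j=0)
  i=1: ✓ (witness j=1)
  i=2: ✓ (witness j=2)
  i=3: ✓ (witness j=4)

0, 1, 2, 3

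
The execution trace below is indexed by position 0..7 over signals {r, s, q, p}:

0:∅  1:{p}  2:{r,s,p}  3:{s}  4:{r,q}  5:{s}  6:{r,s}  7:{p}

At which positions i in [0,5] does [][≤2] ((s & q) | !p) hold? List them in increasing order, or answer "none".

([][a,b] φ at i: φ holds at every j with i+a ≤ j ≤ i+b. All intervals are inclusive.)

3, 4

Evaluate at each i in [0,5]:
  i=0: ✗ (fails at j=1)
  i=1: ✗ (fails at j=1)
  i=2: ✗ (fails at j=2)
  i=3: ✓ (all of [3,5])
  i=4: ✓ (all of [4,6])
  i=5: ✗ (fails at j=7)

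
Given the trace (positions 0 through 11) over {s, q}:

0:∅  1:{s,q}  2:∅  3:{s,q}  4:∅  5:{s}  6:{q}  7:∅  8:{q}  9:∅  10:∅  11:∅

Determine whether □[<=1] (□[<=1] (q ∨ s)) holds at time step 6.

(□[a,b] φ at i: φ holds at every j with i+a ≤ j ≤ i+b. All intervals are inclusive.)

False

Check □[<=1] (q ∨ s) at every j in [6,7]:
  j=6: fails at 7
  j=7: fails at 7
Fails at j=6 → formula fails.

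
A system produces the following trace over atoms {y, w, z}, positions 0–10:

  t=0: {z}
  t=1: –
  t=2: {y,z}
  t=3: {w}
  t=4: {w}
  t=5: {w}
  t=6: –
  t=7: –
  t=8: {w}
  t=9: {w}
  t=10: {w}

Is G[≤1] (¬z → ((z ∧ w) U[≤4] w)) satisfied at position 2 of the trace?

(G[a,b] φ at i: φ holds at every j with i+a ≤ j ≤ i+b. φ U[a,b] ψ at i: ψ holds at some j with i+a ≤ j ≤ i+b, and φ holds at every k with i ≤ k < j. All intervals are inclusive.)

Holds

Check (¬z → ((z ∧ w) U[≤4] w)) at every j in [2,3]:
  j=2: antecedent false → ✓
  j=3: antecedent true; consequent holds → ✓
All positions satisfy it → formula holds.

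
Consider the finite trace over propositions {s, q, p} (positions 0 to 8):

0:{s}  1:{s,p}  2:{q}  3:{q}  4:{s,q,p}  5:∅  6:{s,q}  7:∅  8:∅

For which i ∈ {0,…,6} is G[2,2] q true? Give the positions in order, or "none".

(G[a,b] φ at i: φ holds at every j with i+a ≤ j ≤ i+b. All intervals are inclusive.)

Evaluate at each i in [0,6]:
  i=0: ✓ (all of [2,2])
  i=1: ✓ (all of [3,3])
  i=2: ✓ (all of [4,4])
  i=3: ✗ (fails at j=5)
  i=4: ✓ (all of [6,6])
  i=5: ✗ (fails at j=7)
  i=6: ✗ (fails at j=8)

0, 1, 2, 4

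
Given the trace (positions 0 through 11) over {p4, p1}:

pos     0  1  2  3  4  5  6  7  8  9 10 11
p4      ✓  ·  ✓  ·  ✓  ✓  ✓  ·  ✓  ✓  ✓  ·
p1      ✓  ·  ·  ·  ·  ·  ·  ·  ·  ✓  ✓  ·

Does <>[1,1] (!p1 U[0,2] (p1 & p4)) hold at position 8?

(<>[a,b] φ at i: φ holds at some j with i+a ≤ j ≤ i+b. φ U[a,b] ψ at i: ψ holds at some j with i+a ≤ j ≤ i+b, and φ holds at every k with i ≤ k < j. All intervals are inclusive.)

Check (!p1 U[0,2] (p1 & p4)) at each j in [9,9]:
  j=9: holds
Found at j=9 → formula holds.

True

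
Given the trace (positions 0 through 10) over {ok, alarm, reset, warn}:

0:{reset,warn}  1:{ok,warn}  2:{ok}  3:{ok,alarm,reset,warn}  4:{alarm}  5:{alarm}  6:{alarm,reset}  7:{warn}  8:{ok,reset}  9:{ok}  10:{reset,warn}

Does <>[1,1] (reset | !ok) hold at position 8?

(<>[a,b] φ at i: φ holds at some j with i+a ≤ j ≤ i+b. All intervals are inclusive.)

Check (reset | !ok) at each j in [9,9]:
  j=9: false
No position in the window satisfies it → formula fails.

No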